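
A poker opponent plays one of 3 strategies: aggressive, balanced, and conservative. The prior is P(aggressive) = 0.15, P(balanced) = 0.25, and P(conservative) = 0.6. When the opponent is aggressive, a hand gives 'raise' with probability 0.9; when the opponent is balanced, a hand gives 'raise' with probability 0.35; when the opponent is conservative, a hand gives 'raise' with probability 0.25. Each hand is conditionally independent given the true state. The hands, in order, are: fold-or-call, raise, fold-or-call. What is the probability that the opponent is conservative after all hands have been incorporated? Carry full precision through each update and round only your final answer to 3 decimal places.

0.688

After 'fold-or-call': normaliser = 0.1·0.1500 + 0.65·0.2500 + 0.75·0.6000; P(aggressive) ≈ 0.0239, P(balanced) ≈ 0.2590, P(conservative) ≈ 0.7171
After 'raise': normaliser = 0.9·0.0239 + 0.35·0.2590 + 0.25·0.7171; P(aggressive) ≈ 0.0738, P(balanced) ≈ 0.3110, P(conservative) ≈ 0.6152
After 'fold-or-call': normaliser = 0.1·0.0738 + 0.65·0.3110 + 0.75·0.6152; P(aggressive) ≈ 0.0110, P(balanced) ≈ 0.3013, P(conservative) ≈ 0.6877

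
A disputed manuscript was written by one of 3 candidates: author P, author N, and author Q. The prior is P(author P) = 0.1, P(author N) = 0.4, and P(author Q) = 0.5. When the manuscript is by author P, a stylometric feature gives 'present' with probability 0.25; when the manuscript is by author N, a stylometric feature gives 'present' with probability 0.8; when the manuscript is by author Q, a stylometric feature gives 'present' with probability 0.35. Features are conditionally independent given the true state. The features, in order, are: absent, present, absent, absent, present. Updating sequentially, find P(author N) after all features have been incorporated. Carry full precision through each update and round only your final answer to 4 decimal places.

0.0952

After 'absent': normaliser = 0.75·0.1000 + 0.2·0.4000 + 0.65·0.5000; P(author P) ≈ 0.1562, P(author N) ≈ 0.1667, P(author Q) ≈ 0.6771
After 'present': normaliser = 0.25·0.1562 + 0.8·0.1667 + 0.35·0.6771; P(author P) ≈ 0.0954, P(author N) ≈ 0.3257, P(author Q) ≈ 0.5789
After 'absent': normaliser = 0.75·0.0954 + 0.2·0.3257 + 0.65·0.5789; P(author P) ≈ 0.1395, P(author N) ≈ 0.1270, P(author Q) ≈ 0.7335
After 'absent': normaliser = 0.75·0.1395 + 0.2·0.1270 + 0.65·0.7335; P(author P) ≈ 0.1724, P(author N) ≈ 0.0419, P(author Q) ≈ 0.7857
After 'present': normaliser = 0.25·0.1724 + 0.8·0.0419 + 0.35·0.7857; P(author P) ≈ 0.1226, P(author N) ≈ 0.0952, P(author Q) ≈ 0.7822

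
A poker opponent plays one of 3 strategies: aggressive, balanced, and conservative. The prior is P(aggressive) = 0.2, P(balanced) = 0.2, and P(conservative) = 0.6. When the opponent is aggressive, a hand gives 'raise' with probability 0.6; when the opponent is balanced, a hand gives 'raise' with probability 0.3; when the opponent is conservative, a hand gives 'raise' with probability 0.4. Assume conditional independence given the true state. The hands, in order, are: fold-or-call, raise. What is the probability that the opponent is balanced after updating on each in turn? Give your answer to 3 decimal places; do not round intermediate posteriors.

0.179

Apply Bayes' rule sequentially, carrying P(balanced) forward.
After 'fold-or-call': normaliser = 0.4·0.2000 + 0.7·0.2000 + 0.6·0.6000; P(aggressive) ≈ 0.1379, P(balanced) ≈ 0.2414, P(conservative) ≈ 0.6207
After 'raise': normaliser = 0.6·0.1379 + 0.3·0.2414 + 0.4·0.6207; P(aggressive) ≈ 0.2051, P(balanced) ≈ 0.1795, P(conservative) ≈ 0.6154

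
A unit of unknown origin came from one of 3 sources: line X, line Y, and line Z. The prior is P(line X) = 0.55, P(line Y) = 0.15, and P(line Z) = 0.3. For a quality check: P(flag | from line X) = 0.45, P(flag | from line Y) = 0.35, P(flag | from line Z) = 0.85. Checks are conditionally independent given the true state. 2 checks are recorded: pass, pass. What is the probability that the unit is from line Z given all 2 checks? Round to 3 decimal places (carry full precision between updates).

Apply Bayes' rule sequentially, carrying P(line Z) forward.
After 'pass': normaliser = 0.55·0.5500 + 0.65·0.1500 + 0.15·0.3000; P(line X) ≈ 0.6798, P(line Y) ≈ 0.2191, P(line Z) ≈ 0.1011
After 'pass': normaliser = 0.55·0.6798 + 0.65·0.2191 + 0.15·0.1011; P(line X) ≈ 0.7035, P(line Y) ≈ 0.2680, P(line Z) ≈ 0.0285

0.029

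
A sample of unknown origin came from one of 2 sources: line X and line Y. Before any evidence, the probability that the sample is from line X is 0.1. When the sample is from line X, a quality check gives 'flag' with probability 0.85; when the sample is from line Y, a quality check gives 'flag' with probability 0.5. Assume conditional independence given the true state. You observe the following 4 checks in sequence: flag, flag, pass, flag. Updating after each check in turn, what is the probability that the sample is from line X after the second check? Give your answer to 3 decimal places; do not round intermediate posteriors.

Each posterior becomes the prior for the next update.
After 'flag': P(line X) = 0.85·0.1000 / (0.85·0.1000 + 0.5·0.9000) ≈ 0.1589
After 'flag': P(line X) = 0.85·0.1589 / (0.85·0.1589 + 0.5·0.8411) ≈ 0.2431

0.243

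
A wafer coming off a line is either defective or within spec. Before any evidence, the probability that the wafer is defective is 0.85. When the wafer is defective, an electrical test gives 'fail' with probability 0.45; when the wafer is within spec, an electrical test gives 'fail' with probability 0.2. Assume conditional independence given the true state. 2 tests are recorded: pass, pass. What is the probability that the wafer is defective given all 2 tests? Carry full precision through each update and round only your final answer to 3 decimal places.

0.728

After 'pass': P(defective) = 0.55·0.8500 / (0.55·0.8500 + 0.8·0.1500) ≈ 0.7957
After 'pass': P(defective) = 0.55·0.7957 / (0.55·0.7957 + 0.8·0.2043) ≈ 0.7281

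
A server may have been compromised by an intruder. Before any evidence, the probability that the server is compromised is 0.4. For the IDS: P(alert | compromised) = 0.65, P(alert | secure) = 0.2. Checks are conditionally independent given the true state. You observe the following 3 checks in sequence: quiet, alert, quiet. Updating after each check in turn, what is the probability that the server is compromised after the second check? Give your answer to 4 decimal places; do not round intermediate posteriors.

After 'quiet': P(compromised) = 0.35·0.4000 / (0.35·0.4000 + 0.8·0.6000) ≈ 0.2258
After 'alert': P(compromised) = 0.65·0.2258 / (0.65·0.2258 + 0.2·0.7742) ≈ 0.4866

0.4866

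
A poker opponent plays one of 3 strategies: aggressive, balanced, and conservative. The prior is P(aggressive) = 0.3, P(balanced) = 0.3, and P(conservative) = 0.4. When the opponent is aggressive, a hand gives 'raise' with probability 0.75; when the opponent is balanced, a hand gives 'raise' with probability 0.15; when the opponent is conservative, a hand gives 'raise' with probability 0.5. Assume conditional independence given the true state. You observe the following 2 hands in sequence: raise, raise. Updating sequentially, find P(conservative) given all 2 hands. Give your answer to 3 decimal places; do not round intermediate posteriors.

After 'raise': normaliser = 0.75·0.3000 + 0.15·0.3000 + 0.5·0.4000; P(aggressive) ≈ 0.4787, P(balanced) ≈ 0.0957, P(conservative) ≈ 0.4255
After 'raise': normaliser = 0.75·0.4787 + 0.15·0.0957 + 0.5·0.4255; P(aggressive) ≈ 0.6125, P(balanced) ≈ 0.0245, P(conservative) ≈ 0.3630

0.363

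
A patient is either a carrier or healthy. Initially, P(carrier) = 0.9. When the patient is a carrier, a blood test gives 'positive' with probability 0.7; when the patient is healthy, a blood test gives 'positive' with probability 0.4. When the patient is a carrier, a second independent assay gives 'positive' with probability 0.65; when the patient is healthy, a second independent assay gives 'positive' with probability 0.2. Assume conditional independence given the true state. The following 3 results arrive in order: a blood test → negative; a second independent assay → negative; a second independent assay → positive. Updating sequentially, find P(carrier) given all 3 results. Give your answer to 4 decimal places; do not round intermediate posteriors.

0.8648

After a blood test='negative': P(carrier) = 0.3·0.9000 / (0.3·0.9000 + 0.6·0.1000) ≈ 0.8182
After a second independent assay='negative': P(carrier) = 0.35·0.8182 / (0.35·0.8182 + 0.8·0.1818) ≈ 0.6632
After a second independent assay='positive': P(carrier) = 0.65·0.6632 / (0.65·0.6632 + 0.2·0.3368) ≈ 0.8648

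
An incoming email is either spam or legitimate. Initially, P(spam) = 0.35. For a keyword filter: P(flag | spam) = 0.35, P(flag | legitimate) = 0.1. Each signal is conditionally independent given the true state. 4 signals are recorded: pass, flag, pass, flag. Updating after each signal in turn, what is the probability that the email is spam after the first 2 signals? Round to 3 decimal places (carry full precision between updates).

After 'pass': P(spam) = 0.65·0.3500 / (0.65·0.3500 + 0.9·0.6500) ≈ 0.2800
After 'flag': P(spam) = 0.35·0.2800 / (0.35·0.2800 + 0.1·0.7200) ≈ 0.5765

0.576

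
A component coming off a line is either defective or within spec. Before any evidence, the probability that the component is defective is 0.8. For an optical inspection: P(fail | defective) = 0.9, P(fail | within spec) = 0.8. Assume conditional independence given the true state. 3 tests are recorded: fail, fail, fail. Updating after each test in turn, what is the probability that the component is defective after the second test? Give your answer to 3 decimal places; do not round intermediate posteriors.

0.835

After 'fail': P(defective) = 0.9·0.8000 / (0.9·0.8000 + 0.8·0.2000) ≈ 0.8182
After 'fail': P(defective) = 0.9·0.8182 / (0.9·0.8182 + 0.8·0.1818) ≈ 0.8351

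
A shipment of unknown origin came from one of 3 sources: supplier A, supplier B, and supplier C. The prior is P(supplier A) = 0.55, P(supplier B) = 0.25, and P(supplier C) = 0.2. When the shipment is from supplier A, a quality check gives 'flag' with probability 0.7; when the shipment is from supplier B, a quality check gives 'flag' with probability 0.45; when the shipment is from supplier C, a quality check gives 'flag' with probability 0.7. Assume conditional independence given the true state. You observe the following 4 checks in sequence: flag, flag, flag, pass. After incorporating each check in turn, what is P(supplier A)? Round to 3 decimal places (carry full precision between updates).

Each posterior becomes the prior for the next update.
After 'flag': normaliser = 0.7·0.5500 + 0.45·0.2500 + 0.7·0.2000; P(supplier A) ≈ 0.6039, P(supplier B) ≈ 0.1765, P(supplier C) ≈ 0.2196
After 'flag': normaliser = 0.7·0.6039 + 0.45·0.1765 + 0.7·0.2196; P(supplier A) ≈ 0.6445, P(supplier B) ≈ 0.1211, P(supplier C) ≈ 0.2344
After 'flag': normaliser = 0.7·0.6445 + 0.45·0.1211 + 0.7·0.2344; P(supplier A) ≈ 0.6737, P(supplier B) ≈ 0.0814, P(supplier C) ≈ 0.2450
After 'pass': normaliser = 0.3·0.6737 + 0.55·0.0814 + 0.3·0.2450; P(supplier A) ≈ 0.6309, P(supplier B) ≈ 0.1397, P(supplier C) ≈ 0.2294

0.631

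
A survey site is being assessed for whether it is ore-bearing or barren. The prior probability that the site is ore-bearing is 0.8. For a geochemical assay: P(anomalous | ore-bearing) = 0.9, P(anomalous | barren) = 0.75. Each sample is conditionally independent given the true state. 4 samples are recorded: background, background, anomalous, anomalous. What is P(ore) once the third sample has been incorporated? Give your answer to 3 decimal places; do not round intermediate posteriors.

0.434

After 'background': P(ore) = 0.1·0.8000 / (0.1·0.8000 + 0.25·0.2000) ≈ 0.6154
After 'background': P(ore) = 0.1·0.6154 / (0.1·0.6154 + 0.25·0.3846) ≈ 0.3902
After 'anomalous': P(ore) = 0.9·0.3902 / (0.9·0.3902 + 0.75·0.6098) ≈ 0.4344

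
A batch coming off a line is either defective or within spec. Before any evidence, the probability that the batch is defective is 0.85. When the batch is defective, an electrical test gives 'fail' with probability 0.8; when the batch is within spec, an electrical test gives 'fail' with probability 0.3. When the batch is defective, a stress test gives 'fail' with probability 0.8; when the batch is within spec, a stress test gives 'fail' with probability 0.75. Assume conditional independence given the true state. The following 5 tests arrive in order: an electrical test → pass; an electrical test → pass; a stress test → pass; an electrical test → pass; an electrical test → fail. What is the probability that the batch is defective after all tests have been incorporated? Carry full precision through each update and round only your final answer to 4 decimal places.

Apply Bayes' rule sequentially, carrying P(defective) forward.
After an electrical test='pass': P(defective) = 0.2·0.8500 / (0.2·0.8500 + 0.7·0.1500) ≈ 0.6182
After an electrical test='pass': P(defective) = 0.2·0.6182 / (0.2·0.6182 + 0.7·0.3818) ≈ 0.3163
After a stress test='pass': P(defective) = 0.2·0.3163 / (0.2·0.3163 + 0.25·0.6837) ≈ 0.2701
After an electrical test='pass': P(defective) = 0.2·0.2701 / (0.2·0.2701 + 0.7·0.7299) ≈ 0.0956
After an electrical test='fail': P(defective) = 0.8·0.0956 / (0.8·0.0956 + 0.3·0.9044) ≈ 0.2199

0.2199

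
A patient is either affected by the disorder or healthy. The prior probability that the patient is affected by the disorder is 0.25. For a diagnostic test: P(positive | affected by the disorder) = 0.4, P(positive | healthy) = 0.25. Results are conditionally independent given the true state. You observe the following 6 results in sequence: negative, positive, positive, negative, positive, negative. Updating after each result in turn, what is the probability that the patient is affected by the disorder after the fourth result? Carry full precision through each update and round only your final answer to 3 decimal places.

After 'negative': P(affected) = 0.6·0.2500 / (0.6·0.2500 + 0.75·0.7500) ≈ 0.2105
After 'positive': P(affected) = 0.4·0.2105 / (0.4·0.2105 + 0.25·0.7895) ≈ 0.2991
After 'positive': P(affected) = 0.4·0.2991 / (0.4·0.2991 + 0.25·0.7009) ≈ 0.4057
After 'negative': P(affected) = 0.6·0.4057 / (0.6·0.4057 + 0.75·0.5943) ≈ 0.3532

0.353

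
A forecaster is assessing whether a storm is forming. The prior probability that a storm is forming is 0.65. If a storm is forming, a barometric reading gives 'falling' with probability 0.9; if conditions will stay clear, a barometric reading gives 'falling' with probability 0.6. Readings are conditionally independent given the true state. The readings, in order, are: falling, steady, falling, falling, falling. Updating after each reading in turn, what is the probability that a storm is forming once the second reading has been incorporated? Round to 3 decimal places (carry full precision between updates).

0.411

After 'falling': P(storm) = 0.9·0.6500 / (0.9·0.6500 + 0.6·0.3500) ≈ 0.7358
After 'steady': P(storm) = 0.1·0.7358 / (0.1·0.7358 + 0.4·0.2642) ≈ 0.4105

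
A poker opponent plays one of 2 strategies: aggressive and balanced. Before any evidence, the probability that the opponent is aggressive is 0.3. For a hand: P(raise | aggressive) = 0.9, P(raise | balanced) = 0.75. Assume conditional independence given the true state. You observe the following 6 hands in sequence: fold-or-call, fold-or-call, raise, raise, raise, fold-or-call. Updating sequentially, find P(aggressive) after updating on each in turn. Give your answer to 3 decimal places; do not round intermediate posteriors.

After 'fold-or-call': P(aggressive) = 0.1·0.3000 / (0.1·0.3000 + 0.25·0.7000) ≈ 0.1463
After 'fold-or-call': P(aggressive) = 0.1·0.1463 / (0.1·0.1463 + 0.25·0.8537) ≈ 0.0642
After 'raise': P(aggressive) = 0.9·0.0642 / (0.9·0.0642 + 0.75·0.9358) ≈ 0.0760
After 'raise': P(aggressive) = 0.9·0.0760 / (0.9·0.0760 + 0.75·0.9240) ≈ 0.0899
After 'raise': P(aggressive) = 0.9·0.0899 / (0.9·0.0899 + 0.75·0.9101) ≈ 0.1059
After 'fold-or-call': P(aggressive) = 0.1·0.1059 / (0.1·0.1059 + 0.25·0.8941) ≈ 0.0453

0.045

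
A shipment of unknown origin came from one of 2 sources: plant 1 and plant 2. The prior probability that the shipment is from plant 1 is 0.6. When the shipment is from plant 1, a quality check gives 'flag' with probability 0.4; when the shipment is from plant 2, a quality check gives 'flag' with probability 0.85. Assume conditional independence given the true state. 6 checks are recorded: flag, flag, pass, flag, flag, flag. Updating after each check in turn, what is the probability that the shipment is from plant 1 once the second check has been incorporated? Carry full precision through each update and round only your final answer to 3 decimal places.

0.249

After 'flag': P(plant 1) = 0.4·0.6000 / (0.4·0.6000 + 0.85·0.4000) ≈ 0.4138
After 'flag': P(plant 1) = 0.4·0.4138 / (0.4·0.4138 + 0.85·0.5862) ≈ 0.2494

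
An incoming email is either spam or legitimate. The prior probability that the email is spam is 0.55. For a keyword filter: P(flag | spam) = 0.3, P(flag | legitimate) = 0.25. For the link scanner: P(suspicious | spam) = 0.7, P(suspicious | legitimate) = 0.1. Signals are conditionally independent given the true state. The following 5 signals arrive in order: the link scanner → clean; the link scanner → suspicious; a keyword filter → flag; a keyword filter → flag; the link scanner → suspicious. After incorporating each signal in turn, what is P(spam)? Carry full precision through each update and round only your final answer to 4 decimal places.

Apply Bayes' rule sequentially, carrying P(spam) forward.
After the link scanner='clean': P(spam) = 0.3·0.5500 / (0.3·0.5500 + 0.9·0.4500) ≈ 0.2895
After the link scanner='suspicious': P(spam) = 0.7·0.2895 / (0.7·0.2895 + 0.1·0.7105) ≈ 0.7404
After a keyword filter='flag': P(spam) = 0.3·0.7404 / (0.3·0.7404 + 0.25·0.2596) ≈ 0.7739
After a keyword filter='flag': P(spam) = 0.3·0.7739 / (0.3·0.7739 + 0.25·0.2261) ≈ 0.8042
After the link scanner='suspicious': P(spam) = 0.7·0.8042 / (0.7·0.8042 + 0.1·0.1958) ≈ 0.9664

0.9664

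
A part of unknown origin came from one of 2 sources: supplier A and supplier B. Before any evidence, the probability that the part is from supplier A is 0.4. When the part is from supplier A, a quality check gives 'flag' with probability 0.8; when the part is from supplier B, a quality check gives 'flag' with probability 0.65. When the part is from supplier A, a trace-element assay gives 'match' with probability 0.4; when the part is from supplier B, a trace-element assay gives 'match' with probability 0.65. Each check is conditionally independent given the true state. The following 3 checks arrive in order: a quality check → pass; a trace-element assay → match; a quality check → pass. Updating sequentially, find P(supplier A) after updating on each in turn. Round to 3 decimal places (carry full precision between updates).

After a quality check='pass': P(supplier A) = 0.2·0.4000 / (0.2·0.4000 + 0.35·0.6000) ≈ 0.2759
After a trace-element assay='match': P(supplier A) = 0.4·0.2759 / (0.4·0.2759 + 0.65·0.7241) ≈ 0.1899
After a quality check='pass': P(supplier A) = 0.2·0.1899 / (0.2·0.1899 + 0.35·0.8101) ≈ 0.1181

0.118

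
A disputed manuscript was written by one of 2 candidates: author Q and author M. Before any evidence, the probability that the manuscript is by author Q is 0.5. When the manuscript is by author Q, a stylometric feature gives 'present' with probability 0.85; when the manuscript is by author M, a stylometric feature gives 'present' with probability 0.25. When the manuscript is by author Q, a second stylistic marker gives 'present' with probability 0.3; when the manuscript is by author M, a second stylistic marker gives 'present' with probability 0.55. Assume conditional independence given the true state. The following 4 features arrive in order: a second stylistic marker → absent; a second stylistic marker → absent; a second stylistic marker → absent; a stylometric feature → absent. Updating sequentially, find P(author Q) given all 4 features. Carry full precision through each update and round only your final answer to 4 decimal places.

0.4295

Apply Bayes' rule sequentially, carrying P(author Q) forward.
After a second stylistic marker='absent': P(author Q) = 0.7·0.5000 / (0.7·0.5000 + 0.45·0.5000) ≈ 0.6087
After a second stylistic marker='absent': P(author Q) = 0.7·0.6087 / (0.7·0.6087 + 0.45·0.3913) ≈ 0.7076
After a second stylistic marker='absent': P(author Q) = 0.7·0.7076 / (0.7·0.7076 + 0.45·0.2924) ≈ 0.7901
After a stylometric feature='absent': P(author Q) = 0.15·0.7901 / (0.15·0.7901 + 0.75·0.2099) ≈ 0.4295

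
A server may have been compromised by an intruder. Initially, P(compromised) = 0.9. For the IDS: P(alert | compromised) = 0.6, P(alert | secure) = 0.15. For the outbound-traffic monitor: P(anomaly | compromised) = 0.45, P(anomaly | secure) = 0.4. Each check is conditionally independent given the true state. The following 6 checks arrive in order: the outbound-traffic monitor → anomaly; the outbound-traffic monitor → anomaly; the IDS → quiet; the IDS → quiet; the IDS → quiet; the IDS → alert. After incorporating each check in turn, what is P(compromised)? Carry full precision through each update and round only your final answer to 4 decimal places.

0.8260

After the outbound-traffic monitor='anomaly': P(compromised) = 0.45·0.9000 / (0.45·0.9000 + 0.4·0.1000) ≈ 0.9101
After the outbound-traffic monitor='anomaly': P(compromised) = 0.45·0.9101 / (0.45·0.9101 + 0.4·0.0899) ≈ 0.9193
After the IDS='quiet': P(compromised) = 0.4·0.9193 / (0.4·0.9193 + 0.85·0.0807) ≈ 0.8428
After the IDS='quiet': P(compromised) = 0.4·0.8428 / (0.4·0.8428 + 0.85·0.1572) ≈ 0.7161
After the IDS='quiet': P(compromised) = 0.4·0.7161 / (0.4·0.7161 + 0.85·0.2839) ≈ 0.5428
After the IDS='alert': P(compromised) = 0.6·0.5428 / (0.6·0.5428 + 0.15·0.4572) ≈ 0.8260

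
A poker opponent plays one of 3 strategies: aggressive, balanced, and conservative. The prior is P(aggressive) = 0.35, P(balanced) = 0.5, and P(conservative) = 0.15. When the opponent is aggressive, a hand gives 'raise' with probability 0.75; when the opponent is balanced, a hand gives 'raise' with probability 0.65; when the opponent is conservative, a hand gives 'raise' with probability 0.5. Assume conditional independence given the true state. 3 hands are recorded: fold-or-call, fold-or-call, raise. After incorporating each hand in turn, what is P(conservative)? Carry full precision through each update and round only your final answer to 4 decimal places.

After 'fold-or-call': normaliser = 0.25·0.3500 + 0.35·0.5000 + 0.5·0.1500; P(aggressive) ≈ 0.2593, P(balanced) ≈ 0.5185, P(conservative) ≈ 0.2222
After 'fold-or-call': normaliser = 0.25·0.2593 + 0.35·0.5185 + 0.5·0.2222; P(aggressive) ≈ 0.1813, P(balanced) ≈ 0.5078, P(conservative) ≈ 0.3109
After 'raise': normaliser = 0.75·0.1813 + 0.65·0.5078 + 0.5·0.3109; P(aggressive) ≈ 0.2188, P(balanced) ≈ 0.5311, P(conservative) ≈ 0.2501

0.2501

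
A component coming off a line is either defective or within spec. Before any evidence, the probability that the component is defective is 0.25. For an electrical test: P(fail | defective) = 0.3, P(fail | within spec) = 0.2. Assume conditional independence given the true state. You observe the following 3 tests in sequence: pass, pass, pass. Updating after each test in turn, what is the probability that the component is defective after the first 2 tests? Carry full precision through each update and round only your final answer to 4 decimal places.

0.2033

After 'pass': P(defective) = 0.7·0.2500 / (0.7·0.2500 + 0.8·0.7500) ≈ 0.2258
After 'pass': P(defective) = 0.7·0.2258 / (0.7·0.2258 + 0.8·0.7742) ≈ 0.2033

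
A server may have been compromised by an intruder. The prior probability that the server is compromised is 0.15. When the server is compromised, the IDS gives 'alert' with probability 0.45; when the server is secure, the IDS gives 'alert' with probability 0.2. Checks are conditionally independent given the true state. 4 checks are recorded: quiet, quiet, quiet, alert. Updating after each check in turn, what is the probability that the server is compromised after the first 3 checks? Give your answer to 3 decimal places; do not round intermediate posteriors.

0.054

After 'quiet': P(compromised) = 0.55·0.1500 / (0.55·0.1500 + 0.8·0.8500) ≈ 0.1082
After 'quiet': P(compromised) = 0.55·0.1082 / (0.55·0.1082 + 0.8·0.8918) ≈ 0.0770
After 'quiet': P(compromised) = 0.55·0.0770 / (0.55·0.0770 + 0.8·0.9230) ≈ 0.0542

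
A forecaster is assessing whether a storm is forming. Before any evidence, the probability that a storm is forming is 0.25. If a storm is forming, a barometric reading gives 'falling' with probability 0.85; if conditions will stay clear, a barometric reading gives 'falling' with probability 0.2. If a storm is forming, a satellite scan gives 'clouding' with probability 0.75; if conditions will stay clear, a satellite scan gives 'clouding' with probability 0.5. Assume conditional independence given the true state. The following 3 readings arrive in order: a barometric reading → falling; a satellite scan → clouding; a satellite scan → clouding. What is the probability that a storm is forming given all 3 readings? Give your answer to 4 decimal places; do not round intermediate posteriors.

0.7612

Each posterior becomes the prior for the next update.
After a barometric reading='falling': P(storm) = 0.85·0.2500 / (0.85·0.2500 + 0.2·0.7500) ≈ 0.5862
After a satellite scan='clouding': P(storm) = 0.75·0.5862 / (0.75·0.5862 + 0.5·0.4138) ≈ 0.6800
After a satellite scan='clouding': P(storm) = 0.75·0.6800 / (0.75·0.6800 + 0.5·0.3200) ≈ 0.7612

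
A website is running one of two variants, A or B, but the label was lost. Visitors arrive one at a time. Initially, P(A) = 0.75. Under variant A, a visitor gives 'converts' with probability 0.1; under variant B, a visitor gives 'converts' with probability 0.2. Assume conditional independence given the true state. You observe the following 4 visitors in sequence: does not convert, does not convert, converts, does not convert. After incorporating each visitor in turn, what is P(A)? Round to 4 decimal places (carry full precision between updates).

After 'does not convert': P(A) = 0.9·0.7500 / (0.9·0.7500 + 0.8·0.2500) ≈ 0.7714
After 'does not convert': P(A) = 0.9·0.7714 / (0.9·0.7714 + 0.8·0.2286) ≈ 0.7915
After 'converts': P(A) = 0.1·0.7915 / (0.1·0.7915 + 0.2·0.2085) ≈ 0.6550
After 'does not convert': P(A) = 0.9·0.6550 / (0.9·0.6550 + 0.8·0.3450) ≈ 0.6811

0.6811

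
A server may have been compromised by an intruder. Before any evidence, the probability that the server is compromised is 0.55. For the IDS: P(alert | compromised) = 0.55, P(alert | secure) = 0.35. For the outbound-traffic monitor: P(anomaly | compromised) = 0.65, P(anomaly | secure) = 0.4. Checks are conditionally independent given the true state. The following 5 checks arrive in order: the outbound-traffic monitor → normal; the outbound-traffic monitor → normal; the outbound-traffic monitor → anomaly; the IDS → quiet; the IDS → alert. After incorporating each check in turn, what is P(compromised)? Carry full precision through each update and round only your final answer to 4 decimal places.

After the outbound-traffic monitor='normal': P(compromised) = 0.35·0.5500 / (0.35·0.5500 + 0.6·0.4500) ≈ 0.4162
After the outbound-traffic monitor='normal': P(compromised) = 0.35·0.4162 / (0.35·0.4162 + 0.6·0.5838) ≈ 0.2937
After the outbound-traffic monitor='anomaly': P(compromised) = 0.65·0.2937 / (0.65·0.2937 + 0.4·0.7063) ≈ 0.4033
After the IDS='quiet': P(compromised) = 0.45·0.4033 / (0.45·0.4033 + 0.65·0.5967) ≈ 0.3187
After the IDS='alert': P(compromised) = 0.55·0.3187 / (0.55·0.3187 + 0.35·0.6813) ≈ 0.4237

0.4237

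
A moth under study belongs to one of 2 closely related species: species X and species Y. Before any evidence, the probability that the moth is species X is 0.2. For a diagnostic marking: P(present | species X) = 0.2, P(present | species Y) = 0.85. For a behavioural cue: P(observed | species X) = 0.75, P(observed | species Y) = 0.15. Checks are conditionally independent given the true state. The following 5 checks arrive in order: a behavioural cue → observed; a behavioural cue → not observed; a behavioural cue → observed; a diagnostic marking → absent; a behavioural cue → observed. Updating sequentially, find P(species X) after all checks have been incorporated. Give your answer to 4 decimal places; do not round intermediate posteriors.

0.9800

After a behavioural cue='observed': P(species X) = 0.75·0.2000 / (0.75·0.2000 + 0.15·0.8000) ≈ 0.5556
After a behavioural cue='not observed': P(species X) = 0.25·0.5556 / (0.25·0.5556 + 0.85·0.4444) ≈ 0.2688
After a behavioural cue='observed': P(species X) = 0.75·0.2688 / (0.75·0.2688 + 0.15·0.7312) ≈ 0.6477
After a diagnostic marking='absent': P(species X) = 0.8·0.6477 / (0.8·0.6477 + 0.15·0.3523) ≈ 0.9074
After a behavioural cue='observed': P(species X) = 0.75·0.9074 / (0.75·0.9074 + 0.15·0.0926) ≈ 0.9800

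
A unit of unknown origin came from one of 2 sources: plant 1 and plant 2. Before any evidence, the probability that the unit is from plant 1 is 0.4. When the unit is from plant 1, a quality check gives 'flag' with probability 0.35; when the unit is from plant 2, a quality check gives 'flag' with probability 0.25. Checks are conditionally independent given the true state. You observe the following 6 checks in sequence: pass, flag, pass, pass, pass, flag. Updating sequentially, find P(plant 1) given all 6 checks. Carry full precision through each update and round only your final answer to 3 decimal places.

0.424

After 'pass': P(plant 1) = 0.65·0.4000 / (0.65·0.4000 + 0.75·0.6000) ≈ 0.3662
After 'flag': P(plant 1) = 0.35·0.3662 / (0.35·0.3662 + 0.25·0.6338) ≈ 0.4472
After 'pass': P(plant 1) = 0.65·0.4472 / (0.65·0.4472 + 0.75·0.5528) ≈ 0.4121
After 'pass': P(plant 1) = 0.65·0.4121 / (0.65·0.4121 + 0.75·0.5879) ≈ 0.3779
After 'pass': P(plant 1) = 0.65·0.3779 / (0.65·0.3779 + 0.75·0.6221) ≈ 0.3449
After 'flag': P(plant 1) = 0.35·0.3449 / (0.35·0.3449 + 0.25·0.6551) ≈ 0.4244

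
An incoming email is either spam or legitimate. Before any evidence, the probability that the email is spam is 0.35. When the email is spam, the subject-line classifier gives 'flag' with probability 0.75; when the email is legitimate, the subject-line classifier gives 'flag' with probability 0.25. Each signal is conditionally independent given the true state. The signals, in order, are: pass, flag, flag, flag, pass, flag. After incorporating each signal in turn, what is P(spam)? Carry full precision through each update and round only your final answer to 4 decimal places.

0.8289

After 'pass': P(spam) = 0.25·0.3500 / (0.25·0.3500 + 0.75·0.6500) ≈ 0.1522
After 'flag': P(spam) = 0.75·0.1522 / (0.75·0.1522 + 0.25·0.8478) ≈ 0.3500
After 'flag': P(spam) = 0.75·0.3500 / (0.75·0.3500 + 0.25·0.6500) ≈ 0.6176
After 'flag': P(spam) = 0.75·0.6176 / (0.75·0.6176 + 0.25·0.3824) ≈ 0.8289
After 'pass': P(spam) = 0.25·0.8289 / (0.25·0.8289 + 0.75·0.1711) ≈ 0.6176
After 'flag': P(spam) = 0.75·0.6176 / (0.75·0.6176 + 0.25·0.3824) ≈ 0.8289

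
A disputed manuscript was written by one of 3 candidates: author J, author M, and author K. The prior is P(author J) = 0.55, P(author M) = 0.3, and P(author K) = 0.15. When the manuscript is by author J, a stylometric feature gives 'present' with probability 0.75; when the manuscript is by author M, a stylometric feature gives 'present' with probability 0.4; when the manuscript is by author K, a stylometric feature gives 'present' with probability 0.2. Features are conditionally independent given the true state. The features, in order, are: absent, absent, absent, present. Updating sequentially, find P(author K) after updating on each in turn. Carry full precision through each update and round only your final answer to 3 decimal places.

After 'absent': normaliser = 0.25·0.5500 + 0.6·0.3000 + 0.8·0.1500; P(author J) ≈ 0.3143, P(author M) ≈ 0.4114, P(author K) ≈ 0.2743
After 'absent': normaliser = 0.25·0.3143 + 0.6·0.4114 + 0.8·0.2743; P(author J) ≈ 0.1442, P(author M) ≈ 0.4531, P(author K) ≈ 0.4027
After 'absent': normaliser = 0.25·0.1442 + 0.6·0.4531 + 0.8·0.4027; P(author J) ≈ 0.0572, P(author M) ≈ 0.4314, P(author K) ≈ 0.5113
After 'present': normaliser = 0.75·0.0572 + 0.4·0.4314 + 0.2·0.5113; P(author J) ≈ 0.1351, P(author M) ≈ 0.5431, P(author K) ≈ 0.3218

0.322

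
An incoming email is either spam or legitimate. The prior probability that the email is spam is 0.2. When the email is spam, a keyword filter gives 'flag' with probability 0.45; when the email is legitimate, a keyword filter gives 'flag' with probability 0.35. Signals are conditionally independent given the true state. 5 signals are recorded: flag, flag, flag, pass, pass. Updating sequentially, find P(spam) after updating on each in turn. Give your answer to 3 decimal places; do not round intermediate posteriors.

0.276

After 'flag': P(spam) = 0.45·0.2000 / (0.45·0.2000 + 0.35·0.8000) ≈ 0.2432
After 'flag': P(spam) = 0.45·0.2432 / (0.45·0.2432 + 0.35·0.7568) ≈ 0.2924
After 'flag': P(spam) = 0.45·0.2924 / (0.45·0.2924 + 0.35·0.7076) ≈ 0.3470
After 'pass': P(spam) = 0.55·0.3470 / (0.55·0.3470 + 0.65·0.6530) ≈ 0.3102
After 'pass': P(spam) = 0.55·0.3102 / (0.55·0.3102 + 0.65·0.6898) ≈ 0.2756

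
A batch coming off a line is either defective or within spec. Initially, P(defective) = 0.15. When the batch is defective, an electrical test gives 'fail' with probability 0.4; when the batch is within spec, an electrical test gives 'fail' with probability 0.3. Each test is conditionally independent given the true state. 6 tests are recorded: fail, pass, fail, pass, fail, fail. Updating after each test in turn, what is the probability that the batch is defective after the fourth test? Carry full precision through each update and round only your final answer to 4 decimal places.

0.1873

After 'fail': P(defective) = 0.4·0.1500 / (0.4·0.1500 + 0.3·0.8500) ≈ 0.1905
After 'pass': P(defective) = 0.6·0.1905 / (0.6·0.1905 + 0.7·0.8095) ≈ 0.1678
After 'fail': P(defective) = 0.4·0.1678 / (0.4·0.1678 + 0.3·0.8322) ≈ 0.2119
After 'pass': P(defective) = 0.6·0.2119 / (0.6·0.2119 + 0.7·0.7881) ≈ 0.1873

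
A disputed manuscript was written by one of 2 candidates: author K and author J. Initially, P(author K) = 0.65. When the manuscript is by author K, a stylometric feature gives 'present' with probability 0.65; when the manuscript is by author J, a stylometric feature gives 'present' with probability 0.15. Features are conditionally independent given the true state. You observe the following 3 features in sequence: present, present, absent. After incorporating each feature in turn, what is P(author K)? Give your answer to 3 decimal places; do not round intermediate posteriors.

0.935

After 'present': P(author K) = 0.65·0.6500 / (0.65·0.6500 + 0.15·0.3500) ≈ 0.8895
After 'present': P(author K) = 0.65·0.8895 / (0.65·0.8895 + 0.15·0.1105) ≈ 0.9721
After 'absent': P(author K) = 0.35·0.9721 / (0.35·0.9721 + 0.85·0.0279) ≈ 0.9349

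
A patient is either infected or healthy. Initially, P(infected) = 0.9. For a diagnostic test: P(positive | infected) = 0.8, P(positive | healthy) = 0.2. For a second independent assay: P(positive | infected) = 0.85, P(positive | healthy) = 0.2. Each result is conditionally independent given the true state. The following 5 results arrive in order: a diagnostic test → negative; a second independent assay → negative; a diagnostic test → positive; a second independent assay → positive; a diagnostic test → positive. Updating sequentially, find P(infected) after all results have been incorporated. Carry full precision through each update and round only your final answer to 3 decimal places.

0.966

After a diagnostic test='negative': P(infected) = 0.2·0.9000 / (0.2·0.9000 + 0.8·0.1000) ≈ 0.6923
After a second independent assay='negative': P(infected) = 0.15·0.6923 / (0.15·0.6923 + 0.8·0.3077) ≈ 0.2967
After a diagnostic test='positive': P(infected) = 0.8·0.2967 / (0.8·0.2967 + 0.2·0.7033) ≈ 0.6279
After a second independent assay='positive': P(infected) = 0.85·0.6279 / (0.85·0.6279 + 0.2·0.3721) ≈ 0.8776
After a diagnostic test='positive': P(infected) = 0.8·0.8776 / (0.8·0.8776 + 0.2·0.1224) ≈ 0.9663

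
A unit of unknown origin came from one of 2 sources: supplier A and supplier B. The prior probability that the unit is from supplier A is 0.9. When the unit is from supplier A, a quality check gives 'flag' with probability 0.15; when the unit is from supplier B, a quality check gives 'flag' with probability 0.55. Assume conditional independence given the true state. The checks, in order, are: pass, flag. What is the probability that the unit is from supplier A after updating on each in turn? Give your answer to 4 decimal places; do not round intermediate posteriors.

After 'pass': P(supplier A) = 0.85·0.9000 / (0.85·0.9000 + 0.45·0.1000) ≈ 0.9444
After 'flag': P(supplier A) = 0.15·0.9444 / (0.15·0.9444 + 0.55·0.0556) ≈ 0.8226

0.8226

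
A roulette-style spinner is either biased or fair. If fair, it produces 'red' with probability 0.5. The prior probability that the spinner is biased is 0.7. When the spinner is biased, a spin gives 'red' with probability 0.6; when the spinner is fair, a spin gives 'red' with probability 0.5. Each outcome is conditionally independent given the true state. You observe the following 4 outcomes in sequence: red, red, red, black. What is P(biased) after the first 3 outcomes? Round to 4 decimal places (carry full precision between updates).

0.8013

After 'red': P(biased) = 0.6·0.7000 / (0.6·0.7000 + 0.5·0.3000) ≈ 0.7368
After 'red': P(biased) = 0.6·0.7368 / (0.6·0.7368 + 0.5·0.2632) ≈ 0.7706
After 'red': P(biased) = 0.6·0.7706 / (0.6·0.7706 + 0.5·0.2294) ≈ 0.8013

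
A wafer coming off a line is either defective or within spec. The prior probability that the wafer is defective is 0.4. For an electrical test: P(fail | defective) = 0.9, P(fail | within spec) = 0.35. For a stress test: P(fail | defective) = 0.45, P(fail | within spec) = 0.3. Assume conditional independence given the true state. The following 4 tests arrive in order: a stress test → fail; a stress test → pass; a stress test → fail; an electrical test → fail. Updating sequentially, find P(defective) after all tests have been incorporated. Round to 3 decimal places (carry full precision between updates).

0.752

After a stress test='fail': P(defective) = 0.45·0.4000 / (0.45·0.4000 + 0.3·0.6000) ≈ 0.5000
After a stress test='pass': P(defective) = 0.55·0.5000 / (0.55·0.5000 + 0.7·0.5000) ≈ 0.4400
After a stress test='fail': P(defective) = 0.45·0.4400 / (0.45·0.4400 + 0.3·0.5600) ≈ 0.5410
After an electrical test='fail': P(defective) = 0.9·0.5410 / (0.9·0.5410 + 0.35·0.4590) ≈ 0.7519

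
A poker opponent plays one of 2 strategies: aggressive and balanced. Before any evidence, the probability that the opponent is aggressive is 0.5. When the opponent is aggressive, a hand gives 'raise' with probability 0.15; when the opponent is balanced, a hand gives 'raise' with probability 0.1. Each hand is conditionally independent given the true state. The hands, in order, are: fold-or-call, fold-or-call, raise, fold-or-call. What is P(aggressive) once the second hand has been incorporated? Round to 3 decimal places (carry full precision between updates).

After 'fold-or-call': P(aggressive) = 0.85·0.5000 / (0.85·0.5000 + 0.9·0.5000) ≈ 0.4857
After 'fold-or-call': P(aggressive) = 0.85·0.4857 / (0.85·0.4857 + 0.9·0.5143) ≈ 0.4715

0.471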